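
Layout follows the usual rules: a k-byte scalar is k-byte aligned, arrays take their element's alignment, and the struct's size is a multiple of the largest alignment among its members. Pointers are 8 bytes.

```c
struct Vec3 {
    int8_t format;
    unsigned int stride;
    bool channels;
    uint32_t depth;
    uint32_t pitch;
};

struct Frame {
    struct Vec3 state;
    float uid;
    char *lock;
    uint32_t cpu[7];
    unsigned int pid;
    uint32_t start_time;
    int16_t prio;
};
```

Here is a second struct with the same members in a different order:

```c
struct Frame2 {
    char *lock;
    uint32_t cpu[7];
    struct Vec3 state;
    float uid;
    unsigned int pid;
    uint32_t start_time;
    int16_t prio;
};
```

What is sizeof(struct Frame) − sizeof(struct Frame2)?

Vec3: 0..1  format  (1B, 1-aligned); 1..4  -- padding (3B); 4..8  stride  (4B, 4-aligned); 8..9  channels  (1B, 1-aligned); 9..12  -- padding (3B); 12..16  depth  (4B, 4-aligned); 16..20  pitch  (4B, 4-aligned); sizeof = 20, alignof = 4
0..20  state  (20B, 4-aligned)
20..24  uid  (4B, 4-aligned)
24..32  lock  (8B, 8-aligned)
32..60  cpu  (28B, 4-aligned)
60..64  pid  (4B, 4-aligned)
64..68  start_time  (4B, 4-aligned)
68..70  prio  (2B, 2-aligned)
70..72  -- tail padding (2B)
sizeof = 72, alignof = 8
— Frame2 —
0..8  lock  (8B, 8-aligned)
8..36  cpu  (28B, 4-aligned)
36..56  state  (20B, 4-aligned)
56..60  uid  (4B, 4-aligned)
60..64  pid  (4B, 4-aligned)
64..68  start_time  (4B, 4-aligned)
68..70  prio  (2B, 2-aligned)
70..72  -- tail padding (2B)
sizeof = 72, alignof = 8
72 − 72 = 0

0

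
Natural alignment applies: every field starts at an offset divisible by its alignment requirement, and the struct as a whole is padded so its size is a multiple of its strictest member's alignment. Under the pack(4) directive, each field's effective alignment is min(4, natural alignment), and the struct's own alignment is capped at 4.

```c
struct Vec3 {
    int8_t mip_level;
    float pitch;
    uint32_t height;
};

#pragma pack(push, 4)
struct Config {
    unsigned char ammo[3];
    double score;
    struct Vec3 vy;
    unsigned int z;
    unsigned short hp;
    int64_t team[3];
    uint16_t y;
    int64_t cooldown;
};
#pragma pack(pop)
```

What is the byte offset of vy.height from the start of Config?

20

Vec3: @0: mip_level [1B, align 1] → 1; +3 pad (align 4); @4: pitch [4B, align 4] → 8; @8: height [4B, align 4] → 12; size 12, align 4
@0: ammo [3B, align 1] → 3
+1 pad (align 4)
@4: score [8B, align 4] → 12
@12: vy [12B, align 4] → 24
within Vec3: height at 8
12 + 8 = 20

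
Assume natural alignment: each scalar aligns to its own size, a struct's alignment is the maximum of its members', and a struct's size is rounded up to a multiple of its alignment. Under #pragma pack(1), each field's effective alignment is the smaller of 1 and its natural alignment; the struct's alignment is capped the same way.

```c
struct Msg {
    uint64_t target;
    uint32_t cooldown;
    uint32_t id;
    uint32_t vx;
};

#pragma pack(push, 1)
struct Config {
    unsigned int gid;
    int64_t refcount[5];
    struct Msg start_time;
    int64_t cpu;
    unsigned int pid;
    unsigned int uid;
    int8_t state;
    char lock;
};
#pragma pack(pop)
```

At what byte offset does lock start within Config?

85

Msg: @0: target [8B, align 8] → 8; @8: cooldown [4B, align 4] → 12; @12: id [4B, align 4] → 16; @16: vx [4B, align 4] → 20; +4 tail pad (align 8); size 24, align 8
@0: gid [4B, align 1] → 4
@4: refcount [40B, align 1] → 44
@44: start_time [24B, align 1] → 68
@68: cpu [8B, align 1] → 76
@76: pid [4B, align 1] → 80
@80: uid [4B, align 1] → 84
@84: state [1B, align 1] → 85
@85: lock [1B, align 1] → 86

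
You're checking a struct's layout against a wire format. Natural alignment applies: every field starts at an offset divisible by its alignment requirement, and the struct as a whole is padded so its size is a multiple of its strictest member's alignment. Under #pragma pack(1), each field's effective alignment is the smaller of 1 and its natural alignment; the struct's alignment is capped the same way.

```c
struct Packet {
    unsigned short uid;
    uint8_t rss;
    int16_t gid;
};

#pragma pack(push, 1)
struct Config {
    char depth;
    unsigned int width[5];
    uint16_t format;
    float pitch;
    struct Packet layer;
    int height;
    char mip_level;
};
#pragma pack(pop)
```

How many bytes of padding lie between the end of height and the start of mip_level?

0

Packet: @0: uid [2B, align 2] → 2; @2: rss [1B, align 1] → 3; +1 pad (align 2); @4: gid [2B, align 2] → 6; size 6, align 2
@0: depth [1B, align 1] → 1
@1: width [20B, align 1] → 21
@21: format [2B, align 1] → 23
@23: pitch [4B, align 1] → 27
@27: layer [6B, align 1] → 33
@33: height [4B, align 1] → 37
@37: mip_level [1B, align 1] → 38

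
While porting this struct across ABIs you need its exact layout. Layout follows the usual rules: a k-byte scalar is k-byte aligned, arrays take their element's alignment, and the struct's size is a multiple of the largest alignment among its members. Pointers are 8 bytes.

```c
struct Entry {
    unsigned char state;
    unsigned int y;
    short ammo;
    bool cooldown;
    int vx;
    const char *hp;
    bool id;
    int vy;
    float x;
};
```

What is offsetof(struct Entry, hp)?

state at 0 (size 1, align 1) → ends 1
pad 3 to align 4 for y
y at 4 (size 4, align 4) → ends 8
ammo at 8 (size 2, align 2) → ends 10
cooldown at 10 (size 1, align 1) → ends 11
pad 1 to align 4 for vx
vx at 12 (size 4, align 4) → ends 16
hp at 16 (size 8, align 8) → ends 24

16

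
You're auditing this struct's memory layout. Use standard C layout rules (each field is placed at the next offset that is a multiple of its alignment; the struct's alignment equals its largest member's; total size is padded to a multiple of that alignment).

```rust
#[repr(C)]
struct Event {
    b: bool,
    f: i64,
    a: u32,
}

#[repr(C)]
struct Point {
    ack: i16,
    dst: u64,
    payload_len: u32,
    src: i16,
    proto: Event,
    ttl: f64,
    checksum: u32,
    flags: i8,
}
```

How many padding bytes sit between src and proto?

2

Event: b at 0 (size 1, align 1) → ends 1; pad 7 to align 8 for f; f at 8 (size 8, align 8) → ends 16; a at 16 (size 4, align 4) → ends 20; tail pad 4 to reach multiple of 8; total 24 bytes, alignment 8
ack at 0 (size 2, align 2) → ends 2
pad 6 to align 8 for dst
dst at 8 (size 8, align 8) → ends 16
payload_len at 16 (size 4, align 4) → ends 20
src at 20 (size 2, align 2) → ends 22
pad 2 to align 8 for proto
proto at 24 (size 24, align 8) → ends 48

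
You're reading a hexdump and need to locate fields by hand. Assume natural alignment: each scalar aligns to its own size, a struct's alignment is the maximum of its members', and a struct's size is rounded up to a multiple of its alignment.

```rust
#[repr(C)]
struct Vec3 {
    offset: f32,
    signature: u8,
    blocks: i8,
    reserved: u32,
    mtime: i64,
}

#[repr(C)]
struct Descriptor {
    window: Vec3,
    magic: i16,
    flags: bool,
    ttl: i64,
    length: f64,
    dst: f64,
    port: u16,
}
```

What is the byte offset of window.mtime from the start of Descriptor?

16

Vec3: @0: offset [4B, align 4] → 4; @4: signature [1B, align 1] → 5; @5: blocks [1B, align 1] → 6; +2 pad (align 4); @8: reserved [4B, align 4] → 12; +4 pad (align 8); @16: mtime [8B, align 8] → 24; size 24, align 8
@0: window [24B, align 8] → 24
within Vec3: mtime at 16
0 + 16 = 16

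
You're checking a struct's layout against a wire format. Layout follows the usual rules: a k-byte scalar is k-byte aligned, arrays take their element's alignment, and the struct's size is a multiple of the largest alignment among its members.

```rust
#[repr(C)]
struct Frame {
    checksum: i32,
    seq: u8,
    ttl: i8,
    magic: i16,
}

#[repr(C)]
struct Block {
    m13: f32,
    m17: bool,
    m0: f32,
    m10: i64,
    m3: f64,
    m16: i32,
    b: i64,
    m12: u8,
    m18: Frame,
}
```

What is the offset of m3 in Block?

Frame: 0..4  checksum  (4B, 4-aligned); 4..5  seq  (1B, 1-aligned); 5..6  ttl  (1B, 1-aligned); 6..8  magic  (2B, 2-aligned); sizeof = 8, alignof = 4
0..4  m13  (4B, 4-aligned)
4..5  m17  (1B, 1-aligned)
5..8  -- padding (3B)
8..12  m0  (4B, 4-aligned)
12..16  -- padding (4B)
16..24  m10  (8B, 8-aligned)
24..32  m3  (8B, 8-aligned)

24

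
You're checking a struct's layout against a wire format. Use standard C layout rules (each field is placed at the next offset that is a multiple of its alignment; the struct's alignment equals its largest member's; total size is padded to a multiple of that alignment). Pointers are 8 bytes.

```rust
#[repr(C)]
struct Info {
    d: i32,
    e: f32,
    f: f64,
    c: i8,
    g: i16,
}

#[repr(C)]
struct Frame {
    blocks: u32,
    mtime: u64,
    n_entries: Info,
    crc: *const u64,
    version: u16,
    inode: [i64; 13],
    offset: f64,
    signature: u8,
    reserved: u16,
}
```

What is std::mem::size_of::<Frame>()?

Info: d at 0 (size 4, align 4) → ends 4; e at 4 (size 4, align 4) → ends 8; f at 8 (size 8, align 8) → ends 16; c at 16 (size 1, align 1) → ends 17; pad 1 to align 2 for g; g at 18 (size 2, align 2) → ends 20; tail pad 4 to reach multiple of 8; total 24 bytes, alignment 8
blocks at 0 (size 4, align 4) → ends 4
pad 4 to align 8 for mtime
mtime at 8 (size 8, align 8) → ends 16
n_entries at 16 (size 24, align 8) → ends 40
crc at 40 (size 8, align 8) → ends 48
version at 48 (size 2, align 2) → ends 50
pad 6 to align 8 for inode
inode at 56 (size 104, align 8) → ends 160
offset at 160 (size 8, align 8) → ends 168
signature at 168 (size 1, align 1) → ends 169
pad 1 to align 2 for reserved
reserved at 170 (size 2, align 2) → ends 172
tail pad 4 to reach multiple of 8
total 176 bytes, alignment 8

176 bytes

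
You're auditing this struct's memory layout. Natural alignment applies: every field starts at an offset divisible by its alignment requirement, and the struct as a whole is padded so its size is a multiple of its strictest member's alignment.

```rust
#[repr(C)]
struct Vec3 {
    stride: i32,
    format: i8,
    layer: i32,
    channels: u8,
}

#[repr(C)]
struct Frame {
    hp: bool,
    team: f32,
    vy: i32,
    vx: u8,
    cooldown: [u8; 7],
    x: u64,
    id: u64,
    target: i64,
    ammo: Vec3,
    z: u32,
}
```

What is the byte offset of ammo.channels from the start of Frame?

60

Vec3: @0: stride [4B, align 4] → 4; @4: format [1B, align 1] → 5; +3 pad (align 4); @8: layer [4B, align 4] → 12; @12: channels [1B, align 1] → 13; +3 tail pad (align 4); size 16, align 4
@0: hp [1B, align 1] → 1
+3 pad (align 4)
@4: team [4B, align 4] → 8
@8: vy [4B, align 4] → 12
@12: vx [1B, align 1] → 13
@13: cooldown [7B, align 1] → 20
+4 pad (align 8)
@24: x [8B, align 8] → 32
@32: id [8B, align 8] → 40
@40: target [8B, align 8] → 48
@48: ammo [16B, align 4] → 64
within Vec3: channels at 12
48 + 12 = 60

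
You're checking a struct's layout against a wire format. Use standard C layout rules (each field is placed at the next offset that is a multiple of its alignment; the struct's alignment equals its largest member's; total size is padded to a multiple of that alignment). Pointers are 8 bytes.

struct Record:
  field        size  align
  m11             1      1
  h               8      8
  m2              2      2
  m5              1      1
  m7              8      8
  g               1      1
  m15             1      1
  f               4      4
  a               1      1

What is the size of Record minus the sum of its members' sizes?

0..1  m11  (1B, 1-aligned)
1..8  -- padding (7B)
8..16  h  (8B, 8-aligned)
16..18  m2  (2B, 2-aligned)
18..19  m5  (1B, 1-aligned)
19..24  -- padding (5B)
24..32  m7  (8B, 8-aligned)
32..33  g  (1B, 1-aligned)
33..34  m15  (1B, 1-aligned)
34..36  -- padding (2B)
36..40  f  (4B, 4-aligned)
40..41  a  (1B, 1-aligned)
41..48  -- tail padding (7B)
sizeof = 48, alignof = 8
data bytes 27, size 48 → padding 21

21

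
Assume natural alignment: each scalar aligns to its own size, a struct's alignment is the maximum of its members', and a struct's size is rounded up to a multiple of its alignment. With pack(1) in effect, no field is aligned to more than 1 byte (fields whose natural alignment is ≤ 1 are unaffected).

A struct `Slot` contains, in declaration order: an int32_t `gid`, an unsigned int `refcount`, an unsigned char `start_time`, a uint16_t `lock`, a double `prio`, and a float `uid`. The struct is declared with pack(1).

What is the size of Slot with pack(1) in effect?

23

gid at 0 (size 4, align 1) → ends 4
refcount at 4 (size 4, align 1) → ends 8
start_time at 8 (size 1, align 1) → ends 9
lock at 9 (size 2, align 1) → ends 11
prio at 11 (size 8, align 1) → ends 19
uid at 19 (size 4, align 1) → ends 23
total 23 bytes, alignment 1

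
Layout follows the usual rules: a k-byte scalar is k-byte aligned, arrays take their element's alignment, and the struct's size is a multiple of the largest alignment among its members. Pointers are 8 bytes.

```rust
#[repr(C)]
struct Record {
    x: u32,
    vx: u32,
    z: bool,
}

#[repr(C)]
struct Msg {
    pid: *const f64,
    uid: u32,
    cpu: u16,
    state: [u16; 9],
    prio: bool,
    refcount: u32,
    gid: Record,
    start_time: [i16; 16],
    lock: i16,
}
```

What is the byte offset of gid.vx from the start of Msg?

Record: x at 0 (size 4, align 4) → ends 4; vx at 4 (size 4, align 4) → ends 8; z at 8 (size 1, align 1) → ends 9; tail pad 3 to reach multiple of 4; total 12 bytes, alignment 4
pid at 0 (size 8, align 8) → ends 8
uid at 8 (size 4, align 4) → ends 12
cpu at 12 (size 2, align 2) → ends 14
state at 14 (size 18, align 2) → ends 32
prio at 32 (size 1, align 1) → ends 33
pad 3 to align 4 for refcount
refcount at 36 (size 4, align 4) → ends 40
gid at 40 (size 12, align 4) → ends 52
within Record: vx at 4
40 + 4 = 44

44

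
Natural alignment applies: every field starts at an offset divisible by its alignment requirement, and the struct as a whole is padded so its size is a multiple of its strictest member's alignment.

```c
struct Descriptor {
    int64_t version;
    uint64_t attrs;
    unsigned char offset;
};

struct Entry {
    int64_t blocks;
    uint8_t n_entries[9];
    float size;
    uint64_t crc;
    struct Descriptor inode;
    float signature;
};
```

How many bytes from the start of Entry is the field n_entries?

Descriptor: @0: version [8B, align 8] → 8; @8: attrs [8B, align 8] → 16; @16: offset [1B, align 1] → 17; +7 tail pad (align 8); size 24, align 8
@0: blocks [8B, align 8] → 8
@8: n_entries [9B, align 1] → 17

8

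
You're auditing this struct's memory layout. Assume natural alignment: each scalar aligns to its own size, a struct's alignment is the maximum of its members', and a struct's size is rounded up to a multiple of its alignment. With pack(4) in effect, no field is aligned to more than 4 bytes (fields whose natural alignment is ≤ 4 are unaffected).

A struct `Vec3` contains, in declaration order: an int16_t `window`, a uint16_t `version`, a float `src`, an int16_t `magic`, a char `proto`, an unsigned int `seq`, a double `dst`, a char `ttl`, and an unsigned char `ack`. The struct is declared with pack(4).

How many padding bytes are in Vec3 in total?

@0: window [2B, align 2] → 2
@2: version [2B, align 2] → 4
@4: src [4B, align 4] → 8
@8: magic [2B, align 2] → 10
@10: proto [1B, align 1] → 11
+1 pad (align 4)
@12: seq [4B, align 4] → 16
@16: dst [8B, align 4] → 24
@24: ttl [1B, align 1] → 25
@25: ack [1B, align 1] → 26
+2 tail pad (align 4)
size 28, align 4
data bytes 25, size 28 → padding 3

3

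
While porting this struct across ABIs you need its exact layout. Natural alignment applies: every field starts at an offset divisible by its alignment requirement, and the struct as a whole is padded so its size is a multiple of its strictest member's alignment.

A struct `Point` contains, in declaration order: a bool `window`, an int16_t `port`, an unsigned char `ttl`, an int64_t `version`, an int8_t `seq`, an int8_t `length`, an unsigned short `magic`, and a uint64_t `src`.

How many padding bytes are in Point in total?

8

window at 0 (size 1, align 1) → ends 1
pad 1 to align 2 for port
port at 2 (size 2, align 2) → ends 4
ttl at 4 (size 1, align 1) → ends 5
pad 3 to align 8 for version
version at 8 (size 8, align 8) → ends 16
seq at 16 (size 1, align 1) → ends 17
length at 17 (size 1, align 1) → ends 18
magic at 18 (size 2, align 2) → ends 20
pad 4 to align 8 for src
src at 24 (size 8, align 8) → ends 32
total 32 bytes, alignment 8
data bytes 24, size 32 → padding 8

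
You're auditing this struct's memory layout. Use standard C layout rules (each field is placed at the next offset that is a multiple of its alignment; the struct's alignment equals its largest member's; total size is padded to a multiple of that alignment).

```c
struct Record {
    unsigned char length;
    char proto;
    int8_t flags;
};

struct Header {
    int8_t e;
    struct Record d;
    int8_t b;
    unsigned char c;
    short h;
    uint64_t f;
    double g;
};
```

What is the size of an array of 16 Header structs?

Record: @0: length [1B, align 1] → 1; @1: proto [1B, align 1] → 2; @2: flags [1B, align 1] → 3; size 3, align 1
@0: e [1B, align 1] → 1
@1: d [3B, align 1] → 4
@4: b [1B, align 1] → 5
@5: c [1B, align 1] → 6
@6: h [2B, align 2] → 8
@8: f [8B, align 8] → 16
@16: g [8B, align 8] → 24
size 24, align 8
array of 16: 16 × 24 = 384

384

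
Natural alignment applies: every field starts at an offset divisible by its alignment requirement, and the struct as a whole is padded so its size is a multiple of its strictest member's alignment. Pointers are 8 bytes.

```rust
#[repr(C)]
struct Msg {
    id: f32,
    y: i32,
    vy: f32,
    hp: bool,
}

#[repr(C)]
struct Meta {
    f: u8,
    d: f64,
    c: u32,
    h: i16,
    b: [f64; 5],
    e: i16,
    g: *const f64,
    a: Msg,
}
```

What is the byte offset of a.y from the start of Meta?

Msg: id at 0 (size 4, align 4) → ends 4; y at 4 (size 4, align 4) → ends 8; vy at 8 (size 4, align 4) → ends 12; hp at 12 (size 1, align 1) → ends 13; tail pad 3 to reach multiple of 4; total 16 bytes, alignment 4
f at 0 (size 1, align 1) → ends 1
pad 7 to align 8 for d
d at 8 (size 8, align 8) → ends 16
c at 16 (size 4, align 4) → ends 20
h at 20 (size 2, align 2) → ends 22
pad 2 to align 8 for b
b at 24 (size 40, align 8) → ends 64
e at 64 (size 2, align 2) → ends 66
pad 6 to align 8 for g
g at 72 (size 8, align 8) → ends 80
a at 80 (size 16, align 4) → ends 96
within Msg: y at 4
80 + 4 = 84

84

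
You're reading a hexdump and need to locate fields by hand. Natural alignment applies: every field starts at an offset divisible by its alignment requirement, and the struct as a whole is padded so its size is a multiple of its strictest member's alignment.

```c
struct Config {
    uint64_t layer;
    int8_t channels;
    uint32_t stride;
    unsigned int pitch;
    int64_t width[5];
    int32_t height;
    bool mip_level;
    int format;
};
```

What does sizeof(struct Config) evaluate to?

@0: layer [8B, align 8] → 8
@8: channels [1B, align 1] → 9
+3 pad (align 4)
@12: stride [4B, align 4] → 16
@16: pitch [4B, align 4] → 20
+4 pad (align 8)
@24: width [40B, align 8] → 64
@64: height [4B, align 4] → 68
@68: mip_level [1B, align 1] → 69
+3 pad (align 4)
@72: format [4B, align 4] → 76
+4 tail pad (align 8)
size 80, align 8

80 bytes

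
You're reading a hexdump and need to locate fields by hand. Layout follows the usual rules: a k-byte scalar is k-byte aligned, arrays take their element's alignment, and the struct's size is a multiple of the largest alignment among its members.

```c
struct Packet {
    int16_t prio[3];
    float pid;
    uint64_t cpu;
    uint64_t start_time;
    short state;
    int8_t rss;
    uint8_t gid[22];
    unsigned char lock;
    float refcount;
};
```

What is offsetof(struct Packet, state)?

@0: prio [6B, align 2] → 6
+2 pad (align 4)
@8: pid [4B, align 4] → 12
+4 pad (align 8)
@16: cpu [8B, align 8] → 24
@24: start_time [8B, align 8] → 32
@32: state [2B, align 2] → 34

32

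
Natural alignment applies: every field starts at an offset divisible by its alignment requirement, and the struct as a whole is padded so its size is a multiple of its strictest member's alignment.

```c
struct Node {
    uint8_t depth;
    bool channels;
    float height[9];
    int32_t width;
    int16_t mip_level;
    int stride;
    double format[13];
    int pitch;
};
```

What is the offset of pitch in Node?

160

depth at 0 (size 1, align 1) → ends 1
channels at 1 (size 1, align 1) → ends 2
pad 2 to align 4 for height
height at 4 (size 36, align 4) → ends 40
width at 40 (size 4, align 4) → ends 44
mip_level at 44 (size 2, align 2) → ends 46
pad 2 to align 4 for stride
stride at 48 (size 4, align 4) → ends 52
pad 4 to align 8 for format
format at 56 (size 104, align 8) → ends 160
pitch at 160 (size 4, align 4) → ends 164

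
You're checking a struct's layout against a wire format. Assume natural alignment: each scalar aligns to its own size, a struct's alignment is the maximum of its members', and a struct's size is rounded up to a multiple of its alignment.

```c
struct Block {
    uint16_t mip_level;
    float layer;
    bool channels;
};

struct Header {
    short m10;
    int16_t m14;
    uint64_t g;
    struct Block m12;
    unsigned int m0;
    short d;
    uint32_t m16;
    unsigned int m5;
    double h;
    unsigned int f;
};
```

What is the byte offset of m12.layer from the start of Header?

20

Block: 0..2  mip_level  (2B, 2-aligned); 2..4  -- padding (2B); 4..8  layer  (4B, 4-aligned); 8..9  channels  (1B, 1-aligned); 9..12  -- tail padding (3B); sizeof = 12, alignof = 4
0..2  m10  (2B, 2-aligned)
2..4  m14  (2B, 2-aligned)
4..8  -- padding (4B)
8..16  g  (8B, 8-aligned)
16..28  m12  (12B, 4-aligned)
within Block: layer at 4
16 + 4 = 20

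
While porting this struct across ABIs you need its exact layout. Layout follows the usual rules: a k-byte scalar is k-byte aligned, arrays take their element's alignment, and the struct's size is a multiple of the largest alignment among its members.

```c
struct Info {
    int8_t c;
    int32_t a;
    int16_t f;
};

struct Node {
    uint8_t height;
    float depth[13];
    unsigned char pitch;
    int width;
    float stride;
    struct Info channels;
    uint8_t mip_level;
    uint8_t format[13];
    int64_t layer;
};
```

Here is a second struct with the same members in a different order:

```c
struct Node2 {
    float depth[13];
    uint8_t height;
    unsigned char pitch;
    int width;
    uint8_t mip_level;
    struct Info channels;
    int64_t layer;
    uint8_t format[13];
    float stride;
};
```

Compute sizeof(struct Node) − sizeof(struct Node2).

Info: @0: c [1B, align 1] → 1; +3 pad (align 4); @4: a [4B, align 4] → 8; @8: f [2B, align 2] → 10; +2 tail pad (align 4); size 12, align 4
@0: height [1B, align 1] → 1
+3 pad (align 4)
@4: depth [52B, align 4] → 56
@56: pitch [1B, align 1] → 57
+3 pad (align 4)
@60: width [4B, align 4] → 64
@64: stride [4B, align 4] → 68
@68: channels [12B, align 4] → 80
@80: mip_level [1B, align 1] → 81
@81: format [13B, align 1] → 94
+2 pad (align 8)
@96: layer [8B, align 8] → 104
size 104, align 8
— Node2 —
@0: depth [52B, align 4] → 52
@52: height [1B, align 1] → 53
@53: pitch [1B, align 1] → 54
+2 pad (align 4)
@56: width [4B, align 4] → 60
@60: mip_level [1B, align 1] → 61
+3 pad (align 4)
@64: channels [12B, align 4] → 76
+4 pad (align 8)
@80: layer [8B, align 8] → 88
@88: format [13B, align 1] → 101
+3 pad (align 4)
@104: stride [4B, align 4] → 108
+4 tail pad (align 8)
size 112, align 8
104 − 112 = -8

-8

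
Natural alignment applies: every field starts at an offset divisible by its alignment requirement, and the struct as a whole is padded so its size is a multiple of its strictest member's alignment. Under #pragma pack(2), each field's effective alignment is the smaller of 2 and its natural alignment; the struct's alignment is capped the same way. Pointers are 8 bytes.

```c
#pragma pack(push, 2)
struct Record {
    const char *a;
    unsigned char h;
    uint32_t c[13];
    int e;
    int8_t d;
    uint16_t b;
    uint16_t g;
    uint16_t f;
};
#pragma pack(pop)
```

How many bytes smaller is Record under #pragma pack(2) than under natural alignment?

6

natural layout:
  0..8  a  (8B, 8-aligned)
  8..9  h  (1B, 1-aligned)
  9..12  -- padding (3B)
  12..64  c  (52B, 4-aligned)
  64..68  e  (4B, 4-aligned)
  68..69  d  (1B, 1-aligned)
  69..70  -- padding (1B)
  70..72  b  (2B, 2-aligned)
  72..74  g  (2B, 2-aligned)
  74..76  f  (2B, 2-aligned)
  76..80  -- tail padding (4B)
  sizeof = 80, alignof = 8
packed(2) layout:
  0..8  a  (8B, 2-aligned)
  8..9  h  (1B, 1-aligned)
  9..10  -- padding (1B)
  10..62  c  (52B, 2-aligned)
  62..66  e  (4B, 2-aligned)
  66..67  d  (1B, 1-aligned)
  67..68  -- padding (1B)
  68..70  b  (2B, 2-aligned)
  70..72  g  (2B, 2-aligned)
  72..74  f  (2B, 2-aligned)
  sizeof = 74, alignof = 2
80 − 74 = 6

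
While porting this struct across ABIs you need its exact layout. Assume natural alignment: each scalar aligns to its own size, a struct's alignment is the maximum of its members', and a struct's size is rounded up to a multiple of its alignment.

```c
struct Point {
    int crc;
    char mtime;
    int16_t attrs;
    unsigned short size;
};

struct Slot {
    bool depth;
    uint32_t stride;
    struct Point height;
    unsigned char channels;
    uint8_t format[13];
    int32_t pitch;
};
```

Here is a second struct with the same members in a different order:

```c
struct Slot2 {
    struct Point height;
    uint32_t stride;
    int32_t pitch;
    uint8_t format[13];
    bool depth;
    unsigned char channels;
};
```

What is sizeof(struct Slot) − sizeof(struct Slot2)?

Point: @0: crc [4B, align 4] → 4; @4: mtime [1B, align 1] → 5; +1 pad (align 2); @6: attrs [2B, align 2] → 8; @8: size [2B, align 2] → 10; +2 tail pad (align 4); size 12, align 4
@0: depth [1B, align 1] → 1
+3 pad (align 4)
@4: stride [4B, align 4] → 8
@8: height [12B, align 4] → 20
@20: channels [1B, align 1] → 21
@21: format [13B, align 1] → 34
+2 pad (align 4)
@36: pitch [4B, align 4] → 40
size 40, align 4
— Slot2 —
@0: height [12B, align 4] → 12
@12: stride [4B, align 4] → 16
@16: pitch [4B, align 4] → 20
@20: format [13B, align 1] → 33
@33: depth [1B, align 1] → 34
@34: channels [1B, align 1] → 35
+1 tail pad (align 4)
size 36, align 4
40 − 36 = 4

4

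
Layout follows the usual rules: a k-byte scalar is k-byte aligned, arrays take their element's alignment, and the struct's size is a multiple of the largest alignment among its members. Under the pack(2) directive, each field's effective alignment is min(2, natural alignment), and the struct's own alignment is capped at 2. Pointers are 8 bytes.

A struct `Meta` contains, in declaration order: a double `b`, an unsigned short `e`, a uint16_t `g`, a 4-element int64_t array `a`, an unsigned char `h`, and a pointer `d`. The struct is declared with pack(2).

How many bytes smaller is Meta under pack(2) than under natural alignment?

natural layout:
  @0: b [8B, align 8] → 8
  @8: e [2B, align 2] → 10
  @10: g [2B, align 2] → 12
  +4 pad (align 8)
  @16: a [32B, align 8] → 48
  @48: h [1B, align 1] → 49
  +7 pad (align 8)
  @56: d [8B, align 8] → 64
  size 64, align 8
packed(2) layout:
  @0: b [8B, align 2] → 8
  @8: e [2B, align 2] → 10
  @10: g [2B, align 2] → 12
  @12: a [32B, align 2] → 44
  @44: h [1B, align 1] → 45
  +1 pad (align 2)
  @46: d [8B, align 2] → 54
  size 54, align 2
64 − 54 = 10

10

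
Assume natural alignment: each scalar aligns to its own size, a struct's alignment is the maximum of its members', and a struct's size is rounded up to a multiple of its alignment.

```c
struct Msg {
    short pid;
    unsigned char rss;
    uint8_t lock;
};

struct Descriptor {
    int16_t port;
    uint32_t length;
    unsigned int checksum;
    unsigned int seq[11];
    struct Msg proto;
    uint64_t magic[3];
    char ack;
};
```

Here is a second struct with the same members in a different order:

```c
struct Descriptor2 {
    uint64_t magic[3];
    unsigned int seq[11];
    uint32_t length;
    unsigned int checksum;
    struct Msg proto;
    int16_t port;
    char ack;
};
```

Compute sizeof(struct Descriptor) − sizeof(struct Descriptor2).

8

Msg: 0..2  pid  (2B, 2-aligned); 2..3  rss  (1B, 1-aligned); 3..4  lock  (1B, 1-aligned); sizeof = 4, alignof = 2
0..2  port  (2B, 2-aligned)
2..4  -- padding (2B)
4..8  length  (4B, 4-aligned)
8..12  checksum  (4B, 4-aligned)
12..56  seq  (44B, 4-aligned)
56..60  proto  (4B, 2-aligned)
60..64  -- padding (4B)
64..88  magic  (24B, 8-aligned)
88..89  ack  (1B, 1-aligned)
89..96  -- tail padding (7B)
sizeof = 96, alignof = 8
— Descriptor2 —
0..24  magic  (24B, 8-aligned)
24..68  seq  (44B, 4-aligned)
68..72  length  (4B, 4-aligned)
72..76  checksum  (4B, 4-aligned)
76..80  proto  (4B, 2-aligned)
80..82  port  (2B, 2-aligned)
82..83  ack  (1B, 1-aligned)
83..88  -- tail padding (5B)
sizeof = 88, alignof = 8
96 − 88 = 8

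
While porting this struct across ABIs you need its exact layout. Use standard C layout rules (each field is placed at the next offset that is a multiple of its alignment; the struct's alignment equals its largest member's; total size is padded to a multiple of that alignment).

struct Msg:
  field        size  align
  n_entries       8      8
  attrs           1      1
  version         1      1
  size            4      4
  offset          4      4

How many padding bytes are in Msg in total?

6

@0: n_entries [8B, align 8] → 8
@8: attrs [1B, align 1] → 9
@9: version [1B, align 1] → 10
+2 pad (align 4)
@12: size [4B, align 4] → 16
@16: offset [4B, align 4] → 20
+4 tail pad (align 8)
size 24, align 8
data bytes 18, size 24 → padding 6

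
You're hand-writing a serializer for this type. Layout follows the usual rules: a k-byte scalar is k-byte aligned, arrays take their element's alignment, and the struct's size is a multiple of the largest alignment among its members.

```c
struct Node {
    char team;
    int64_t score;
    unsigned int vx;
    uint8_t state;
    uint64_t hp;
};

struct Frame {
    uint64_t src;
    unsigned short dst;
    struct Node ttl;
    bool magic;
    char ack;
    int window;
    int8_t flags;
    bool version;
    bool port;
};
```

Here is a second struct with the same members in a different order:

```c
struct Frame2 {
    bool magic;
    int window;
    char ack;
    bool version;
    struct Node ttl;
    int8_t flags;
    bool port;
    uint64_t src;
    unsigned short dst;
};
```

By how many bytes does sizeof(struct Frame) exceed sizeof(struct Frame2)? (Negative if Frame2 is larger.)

-8

Node: team at 0 (size 1, align 1) → ends 1; pad 7 to align 8 for score; score at 8 (size 8, align 8) → ends 16; vx at 16 (size 4, align 4) → ends 20; state at 20 (size 1, align 1) → ends 21; pad 3 to align 8 for hp; hp at 24 (size 8, align 8) → ends 32; total 32 bytes, alignment 8
src at 0 (size 8, align 8) → ends 8
dst at 8 (size 2, align 2) → ends 10
pad 6 to align 8 for ttl
ttl at 16 (size 32, align 8) → ends 48
magic at 48 (size 1, align 1) → ends 49
ack at 49 (size 1, align 1) → ends 50
pad 2 to align 4 for window
window at 52 (size 4, align 4) → ends 56
flags at 56 (size 1, align 1) → ends 57
version at 57 (size 1, align 1) → ends 58
port at 58 (size 1, align 1) → ends 59
tail pad 5 to reach multiple of 8
total 64 bytes, alignment 8
— Frame2 —
magic at 0 (size 1, align 1) → ends 1
pad 3 to align 4 for window
window at 4 (size 4, align 4) → ends 8
ack at 8 (size 1, align 1) → ends 9
version at 9 (size 1, align 1) → ends 10
pad 6 to align 8 for ttl
ttl at 16 (size 32, align 8) → ends 48
flags at 48 (size 1, align 1) → ends 49
port at 49 (size 1, align 1) → ends 50
pad 6 to align 8 for src
src at 56 (size 8, align 8) → ends 64
dst at 64 (size 2, align 2) → ends 66
tail pad 6 to reach multiple of 8
total 72 bytes, alignment 8
64 − 72 = -8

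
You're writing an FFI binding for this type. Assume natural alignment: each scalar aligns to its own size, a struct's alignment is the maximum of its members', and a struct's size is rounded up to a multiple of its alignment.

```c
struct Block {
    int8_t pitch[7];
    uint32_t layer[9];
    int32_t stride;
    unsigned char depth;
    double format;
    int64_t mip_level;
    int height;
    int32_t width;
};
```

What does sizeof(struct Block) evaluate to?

80 bytes

@0: pitch [7B, align 1] → 7
+1 pad (align 4)
@8: layer [36B, align 4] → 44
@44: stride [4B, align 4] → 48
@48: depth [1B, align 1] → 49
+7 pad (align 8)
@56: format [8B, align 8] → 64
@64: mip_level [8B, align 8] → 72
@72: height [4B, align 4] → 76
@76: width [4B, align 4] → 80
size 80, align 8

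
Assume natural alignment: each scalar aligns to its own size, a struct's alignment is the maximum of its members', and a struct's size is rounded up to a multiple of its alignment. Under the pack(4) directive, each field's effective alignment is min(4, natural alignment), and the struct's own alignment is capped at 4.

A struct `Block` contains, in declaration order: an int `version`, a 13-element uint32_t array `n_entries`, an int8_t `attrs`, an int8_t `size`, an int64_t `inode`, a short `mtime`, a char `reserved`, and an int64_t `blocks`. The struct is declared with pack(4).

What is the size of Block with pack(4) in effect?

version at 0 (size 4, align 4) → ends 4
n_entries at 4 (size 52, align 4) → ends 56
attrs at 56 (size 1, align 1) → ends 57
size at 57 (size 1, align 1) → ends 58
pad 2 to align 4 for inode
inode at 60 (size 8, align 4) → ends 68
mtime at 68 (size 2, align 2) → ends 70
reserved at 70 (size 1, align 1) → ends 71
pad 1 to align 4 for blocks
blocks at 72 (size 8, align 4) → ends 80
total 80 bytes, alignment 4

80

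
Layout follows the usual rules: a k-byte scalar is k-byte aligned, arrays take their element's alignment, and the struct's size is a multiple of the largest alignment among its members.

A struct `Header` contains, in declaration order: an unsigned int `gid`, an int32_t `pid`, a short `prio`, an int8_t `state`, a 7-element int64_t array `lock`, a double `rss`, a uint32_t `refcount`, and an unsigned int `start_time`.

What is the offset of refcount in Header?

80

@0: gid [4B, align 4] → 4
@4: pid [4B, align 4] → 8
@8: prio [2B, align 2] → 10
@10: state [1B, align 1] → 11
+5 pad (align 8)
@16: lock [56B, align 8] → 72
@72: rss [8B, align 8] → 80
@80: refcount [4B, align 4] → 84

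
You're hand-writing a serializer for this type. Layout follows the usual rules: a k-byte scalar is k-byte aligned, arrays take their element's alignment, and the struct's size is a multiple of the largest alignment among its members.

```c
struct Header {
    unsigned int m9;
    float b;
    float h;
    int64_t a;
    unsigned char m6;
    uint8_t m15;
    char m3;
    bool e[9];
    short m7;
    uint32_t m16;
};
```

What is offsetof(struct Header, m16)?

40

0..4  m9  (4B, 4-aligned)
4..8  b  (4B, 4-aligned)
8..12  h  (4B, 4-aligned)
12..16  -- padding (4B)
16..24  a  (8B, 8-aligned)
24..25  m6  (1B, 1-aligned)
25..26  m15  (1B, 1-aligned)
26..27  m3  (1B, 1-aligned)
27..36  e  (9B, 1-aligned)
36..38  m7  (2B, 2-aligned)
38..40  -- padding (2B)
40..44  m16  (4B, 4-aligned)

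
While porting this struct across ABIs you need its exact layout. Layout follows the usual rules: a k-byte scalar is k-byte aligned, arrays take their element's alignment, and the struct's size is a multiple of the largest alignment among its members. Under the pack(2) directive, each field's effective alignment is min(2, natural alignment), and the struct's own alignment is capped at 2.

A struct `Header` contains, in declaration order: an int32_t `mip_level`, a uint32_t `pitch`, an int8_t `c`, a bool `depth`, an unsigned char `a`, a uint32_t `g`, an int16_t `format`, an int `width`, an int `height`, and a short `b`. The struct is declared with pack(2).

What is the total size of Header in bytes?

28

mip_level at 0 (size 4, align 2) → ends 4
pitch at 4 (size 4, align 2) → ends 8
c at 8 (size 1, align 1) → ends 9
depth at 9 (size 1, align 1) → ends 10
a at 10 (size 1, align 1) → ends 11
pad 1 to align 2 for g
g at 12 (size 4, align 2) → ends 16
format at 16 (size 2, align 2) → ends 18
width at 18 (size 4, align 2) → ends 22
height at 22 (size 4, align 2) → ends 26
b at 26 (size 2, align 2) → ends 28
total 28 bytes, alignment 2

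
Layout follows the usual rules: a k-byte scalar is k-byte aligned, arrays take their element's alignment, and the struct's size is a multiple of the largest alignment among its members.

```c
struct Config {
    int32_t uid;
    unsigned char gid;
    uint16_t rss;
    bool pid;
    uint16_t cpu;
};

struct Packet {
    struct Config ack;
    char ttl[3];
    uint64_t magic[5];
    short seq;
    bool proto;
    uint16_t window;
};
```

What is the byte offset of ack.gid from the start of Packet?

Config: 0..4  uid  (4B, 4-aligned); 4..5  gid  (1B, 1-aligned); 5..6  -- padding (1B); 6..8  rss  (2B, 2-aligned); 8..9  pid  (1B, 1-aligned); 9..10  -- padding (1B); 10..12  cpu  (2B, 2-aligned); sizeof = 12, alignof = 4
0..12  ack  (12B, 4-aligned)
within Config: gid at 4
0 + 4 = 4

4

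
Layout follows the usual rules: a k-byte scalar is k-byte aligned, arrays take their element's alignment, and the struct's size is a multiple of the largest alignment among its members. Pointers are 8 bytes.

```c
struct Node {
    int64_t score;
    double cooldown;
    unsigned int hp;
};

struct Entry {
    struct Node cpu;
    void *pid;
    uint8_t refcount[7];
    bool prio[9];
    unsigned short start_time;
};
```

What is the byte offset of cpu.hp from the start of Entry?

16

Node: 0..8  score  (8B, 8-aligned); 8..16  cooldown  (8B, 8-aligned); 16..20  hp  (4B, 4-aligned); 20..24  -- tail padding (4B); sizeof = 24, alignof = 8
0..24  cpu  (24B, 8-aligned)
within Node: hp at 16
0 + 16 = 16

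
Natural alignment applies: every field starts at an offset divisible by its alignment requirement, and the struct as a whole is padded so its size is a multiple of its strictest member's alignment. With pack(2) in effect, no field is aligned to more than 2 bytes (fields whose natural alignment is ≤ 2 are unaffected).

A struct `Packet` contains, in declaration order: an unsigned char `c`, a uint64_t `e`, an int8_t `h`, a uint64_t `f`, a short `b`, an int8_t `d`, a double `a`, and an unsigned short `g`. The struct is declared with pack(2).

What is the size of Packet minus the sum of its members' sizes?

@0: c [1B, align 1] → 1
+1 pad (align 2)
@2: e [8B, align 2] → 10
@10: h [1B, align 1] → 11
+1 pad (align 2)
@12: f [8B, align 2] → 20
@20: b [2B, align 2] → 22
@22: d [1B, align 1] → 23
+1 pad (align 2)
@24: a [8B, align 2] → 32
@32: g [2B, align 2] → 34
size 34, align 2
data bytes 31, size 34 → padding 3

3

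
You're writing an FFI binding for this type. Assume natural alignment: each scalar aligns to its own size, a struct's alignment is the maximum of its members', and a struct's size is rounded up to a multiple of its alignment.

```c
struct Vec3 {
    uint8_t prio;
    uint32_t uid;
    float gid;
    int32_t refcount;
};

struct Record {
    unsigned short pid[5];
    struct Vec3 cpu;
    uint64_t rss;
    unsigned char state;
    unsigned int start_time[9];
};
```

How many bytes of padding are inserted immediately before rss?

4

Vec3: prio at 0 (size 1, align 1) → ends 1; pad 3 to align 4 for uid; uid at 4 (size 4, align 4) → ends 8; gid at 8 (size 4, align 4) → ends 12; refcount at 12 (size 4, align 4) → ends 16; total 16 bytes, alignment 4
pid at 0 (size 10, align 2) → ends 10
pad 2 to align 4 for cpu
cpu at 12 (size 16, align 4) → ends 28
pad 4 to align 8 for rss
rss at 32 (size 8, align 8) → ends 40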